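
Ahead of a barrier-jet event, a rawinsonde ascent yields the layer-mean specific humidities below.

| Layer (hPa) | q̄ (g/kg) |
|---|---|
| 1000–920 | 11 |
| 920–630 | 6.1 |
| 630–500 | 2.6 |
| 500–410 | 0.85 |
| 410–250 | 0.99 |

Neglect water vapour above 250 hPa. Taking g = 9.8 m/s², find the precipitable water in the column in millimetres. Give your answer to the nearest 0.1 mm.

PW ≈ 32.9 mm

Precipitable water is the column-integrated vapour mass per unit area: PW = (1/g) Σ q̄ Δp, with q in kg/kg and Δp in Pa (1 kg/m² of water = 1 mm).
Layer 1000–920 hPa: Δp = 80 hPa = 8000 Pa, q̄ = 0.011 kg/kg → 0.011 × 8000 / 9.8 = 8.98 mm
Layer 920–630 hPa: Δp = 290 hPa = 29000 Pa, q̄ = 0.0061 kg/kg → 0.0061 × 29000 / 9.8 = 18.05 mm
Layer 630–500 hPa: Δp = 130 hPa = 13000 Pa, q̄ = 0.0026 kg/kg → 0.0026 × 13000 / 9.8 = 3.45 mm
Layer 500–410 hPa: Δp = 90 hPa = 9000 Pa, q̄ = 0.00085 kg/kg → 0.00085 × 9000 / 9.8 = 0.78 mm
Layer 410–250 hPa: Δp = 160 hPa = 16000 Pa, q̄ = 0.00099 kg/kg → 0.00099 × 16000 / 9.8 = 1.62 mm
PW = 8.98 + 18.05 + 3.45 + 0.78 + 1.62 = 32.88 ≈ 32.9 mm.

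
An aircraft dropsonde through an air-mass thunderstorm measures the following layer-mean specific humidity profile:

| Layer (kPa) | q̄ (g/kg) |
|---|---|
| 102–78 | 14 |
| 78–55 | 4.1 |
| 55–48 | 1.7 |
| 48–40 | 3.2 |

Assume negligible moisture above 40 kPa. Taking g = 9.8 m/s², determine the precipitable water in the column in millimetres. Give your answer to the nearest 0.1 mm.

Precipitable water is the column-integrated vapour mass per unit area: PW = (1/g) Σ q̄ Δp, with q in kg/kg and Δp in Pa (1 kg/m² of water = 1 mm).
Layer 102–78 kPa: Δp = 240 hPa = 24000 Pa, q̄ = 0.014 kg/kg → 0.014 × 24000 / 9.8 = 34.29 mm
Layer 78–55 kPa: Δp = 230 hPa = 23000 Pa, q̄ = 0.0041 kg/kg → 0.0041 × 23000 / 9.8 = 9.62 mm
Layer 55–48 kPa: Δp = 70 hPa = 7000 Pa, q̄ = 0.0017 kg/kg → 0.0017 × 7000 / 9.8 = 1.21 mm
Layer 48–40 kPa: Δp = 80 hPa = 8000 Pa, q̄ = 0.0032 kg/kg → 0.0032 × 8000 / 9.8 = 2.61 mm
PW = 34.29 + 9.62 + 1.21 + 2.61 = 47.73 ≈ 47.7 mm.

PW ≈ 47.7 mm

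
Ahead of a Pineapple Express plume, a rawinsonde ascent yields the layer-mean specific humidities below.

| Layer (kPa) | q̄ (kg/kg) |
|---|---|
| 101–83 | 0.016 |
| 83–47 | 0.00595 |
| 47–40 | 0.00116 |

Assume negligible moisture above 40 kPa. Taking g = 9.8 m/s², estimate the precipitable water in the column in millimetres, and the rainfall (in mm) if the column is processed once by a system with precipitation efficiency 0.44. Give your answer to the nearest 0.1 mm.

Precipitable water is the column-integrated vapour mass per unit area: PW = (1/g) Σ q̄ Δp, with q in kg/kg and Δp in Pa (1 kg/m² of water = 1 mm).
Layer 101–83 kPa: Δp = 180 hPa = 18000 Pa, q̄ = 0.016 kg/kg → 0.016 × 18000 / 9.8 = 29.39 mm
Layer 83–47 kPa: Δp = 360 hPa = 36000 Pa, q̄ = 0.00595 kg/kg → 0.00595 × 36000 / 9.8 = 21.86 mm
Layer 47–40 kPa: Δp = 70 hPa = 7000 Pa, q̄ = 0.00116 kg/kg → 0.00116 × 7000 / 9.8 = 0.83 mm
PW = 29.39 + 21.86 + 0.83 = 52.08 ≈ 52.1 mm.
Rainfall = ε × PW = 0.44 × 52.1 = 22.9 mm.

PW ≈ 52.1 mm; rainfall ≈ 22.9 mm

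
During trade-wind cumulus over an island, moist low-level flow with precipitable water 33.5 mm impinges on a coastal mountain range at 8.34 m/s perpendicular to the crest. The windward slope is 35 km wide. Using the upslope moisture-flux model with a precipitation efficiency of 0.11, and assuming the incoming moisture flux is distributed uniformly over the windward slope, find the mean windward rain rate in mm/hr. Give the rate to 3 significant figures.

R ≈ 3.16 mm/hr

Incoming column moisture flux per unit ridge length: F = V × PW = 8.34 × 33.5 = 279.39 mm·m/s.
Spread over the 35 km slope with efficiency ε = 0.11: R = ε·F/W = 0.11 × 279.39 / 35000 m = 8.781e-04 mm/s.
R = 8.781e-04 × 3600 = 3.16 mm/hr.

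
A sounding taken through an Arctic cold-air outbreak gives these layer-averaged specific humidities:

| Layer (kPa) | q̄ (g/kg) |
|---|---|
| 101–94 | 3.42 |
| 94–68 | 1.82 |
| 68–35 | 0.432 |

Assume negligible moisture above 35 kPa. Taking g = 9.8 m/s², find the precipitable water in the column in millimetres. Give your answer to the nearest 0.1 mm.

Precipitable water is the column-integrated vapour mass per unit area: PW = (1/g) Σ q̄ Δp, with q in kg/kg and Δp in Pa (1 kg/m² of water = 1 mm).
Layer 101–94 kPa: Δp = 70 hPa = 7000 Pa, q̄ = 0.00342 kg/kg → 0.00342 × 7000 / 9.8 = 2.44 mm
Layer 94–68 kPa: Δp = 260 hPa = 26000 Pa, q̄ = 0.00182 kg/kg → 0.00182 × 26000 / 9.8 = 4.83 mm
Layer 68–35 kPa: Δp = 330 hPa = 33000 Pa, q̄ = 0.000432 kg/kg → 0.000432 × 33000 / 9.8 = 1.45 mm
PW = 2.44 + 4.83 + 1.45 = 8.72 ≈ 8.7 mm.

PW ≈ 8.7 mm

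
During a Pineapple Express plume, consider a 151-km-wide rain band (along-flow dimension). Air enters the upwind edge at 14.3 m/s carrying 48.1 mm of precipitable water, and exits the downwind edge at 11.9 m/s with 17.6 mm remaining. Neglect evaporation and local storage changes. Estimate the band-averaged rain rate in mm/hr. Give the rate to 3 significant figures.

Column moisture flux per unit crosswind length is F = V × PW.
Inflow: F_in = 14.3 × 48.1 = 687.83 mm·m/s
Outflow: F_out = 11.9 × 17.6 = 209.44 mm·m/s
Steady-state rate R = (F_in − F_out)/L = (687.83 − 209.44) / 151000 m = 3.168e-03 mm/s.
R = 3.168e-03 × 3600 = 11.4 mm/hr.

R ≈ 11.4 mm/hr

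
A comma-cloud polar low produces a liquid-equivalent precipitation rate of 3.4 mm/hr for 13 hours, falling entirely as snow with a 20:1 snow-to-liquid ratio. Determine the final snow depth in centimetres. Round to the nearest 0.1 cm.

snow depth ≈ 88.4 cm

Liquid-equivalent depth = 3.4 × 13 = 44.2 mm.
Snow depth = 44.2 mm × 20 = 884 mm = 88.4 cm.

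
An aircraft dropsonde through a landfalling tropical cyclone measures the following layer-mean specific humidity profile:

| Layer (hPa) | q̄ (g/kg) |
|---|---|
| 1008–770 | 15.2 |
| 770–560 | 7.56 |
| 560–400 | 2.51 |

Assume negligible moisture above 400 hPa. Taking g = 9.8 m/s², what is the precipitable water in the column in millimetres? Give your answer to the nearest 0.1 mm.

Precipitable water is the column-integrated vapour mass per unit area: PW = (1/g) Σ q̄ Δp, with q in kg/kg and Δp in Pa (1 kg/m² of water = 1 mm).
Layer 1008–770 hPa: Δp = 238 hPa = 23800 Pa, q̄ = 0.0152 kg/kg → 0.0152 × 23800 / 9.8 = 36.91 mm
Layer 770–560 hPa: Δp = 210 hPa = 21000 Pa, q̄ = 0.00756 kg/kg → 0.00756 × 21000 / 9.8 = 16.20 mm
Layer 560–400 hPa: Δp = 160 hPa = 16000 Pa, q̄ = 0.00251 kg/kg → 0.00251 × 16000 / 9.8 = 4.10 mm
PW = 36.91 + 16.20 + 4.10 = 57.21 ≈ 57.2 mm.

PW ≈ 57.2 mm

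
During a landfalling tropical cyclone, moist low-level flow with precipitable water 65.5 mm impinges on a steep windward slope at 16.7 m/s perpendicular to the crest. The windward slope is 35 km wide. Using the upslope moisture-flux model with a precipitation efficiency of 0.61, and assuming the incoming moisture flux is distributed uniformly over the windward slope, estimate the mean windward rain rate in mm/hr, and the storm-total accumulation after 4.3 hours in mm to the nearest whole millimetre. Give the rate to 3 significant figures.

R ≈ 68.6 mm/hr; total ≈ 295 mm

Incoming column moisture flux per unit ridge length: F = V × PW = 16.7 × 65.5 = 1093.85 mm·m/s.
Spread over the 35 km slope with efficiency ε = 0.61: R = ε·F/W = 0.61 × 1093.85 / 35000 m = 1.906e-02 mm/s.
R = 1.906e-02 × 3600 = 68.6 mm/hr.
Over 4.3 h: total = 68.6 × 4.3 = 294.98 ≈ 295 mm.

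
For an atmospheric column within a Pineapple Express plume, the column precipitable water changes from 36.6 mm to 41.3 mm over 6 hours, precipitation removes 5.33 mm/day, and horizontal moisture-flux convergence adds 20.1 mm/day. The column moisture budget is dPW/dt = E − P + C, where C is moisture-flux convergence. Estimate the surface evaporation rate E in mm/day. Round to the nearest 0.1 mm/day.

dPW/dt = (41.3 − 36.6) mm / (6/24 day) = +18.800 mm/day.
E = dPW/dt + P − C = (+18.800) + 5.33 − (20.1) = 4.0 mm/day.

E ≈ 4.0 mm/day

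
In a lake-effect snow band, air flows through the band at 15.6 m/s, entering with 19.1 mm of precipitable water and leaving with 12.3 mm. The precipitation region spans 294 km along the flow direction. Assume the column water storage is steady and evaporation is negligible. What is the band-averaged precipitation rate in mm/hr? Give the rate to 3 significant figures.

R ≈ 1.30 mm/hr

Column moisture flux per unit crosswind length is F = V × PW.
Inflow: F_in = 15.6 × 19.1 = 297.96 mm·m/s
Outflow: F_out = 15.6 × 12.3 = 191.88 mm·m/s
Steady-state rate R = (F_in − F_out)/L = (297.96 − 191.88) / 294000 m = 3.608e-04 mm/s.
R = 3.608e-04 × 3600 = 1.30 mm/hr.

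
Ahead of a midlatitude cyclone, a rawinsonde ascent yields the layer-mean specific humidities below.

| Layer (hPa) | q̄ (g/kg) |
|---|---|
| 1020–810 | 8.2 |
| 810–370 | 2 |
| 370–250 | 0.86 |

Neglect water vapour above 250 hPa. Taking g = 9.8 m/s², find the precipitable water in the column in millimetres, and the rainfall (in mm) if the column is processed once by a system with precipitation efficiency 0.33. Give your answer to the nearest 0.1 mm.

PW ≈ 27.6 mm; rainfall ≈ 9.1 mm

Precipitable water is the column-integrated vapour mass per unit area: PW = (1/g) Σ q̄ Δp, with q in kg/kg and Δp in Pa (1 kg/m² of water = 1 mm).
Layer 1020–810 hPa: Δp = 210 hPa = 21000 Pa, q̄ = 0.0082 kg/kg → 0.0082 × 21000 / 9.8 = 17.57 mm
Layer 810–370 hPa: Δp = 440 hPa = 44000 Pa, q̄ = 0.002 kg/kg → 0.002 × 44000 / 9.8 = 8.98 mm
Layer 370–250 hPa: Δp = 120 hPa = 12000 Pa, q̄ = 0.00086 kg/kg → 0.00086 × 12000 / 9.8 = 1.05 mm
PW = 17.57 + 8.98 + 1.05 = 27.60 ≈ 27.6 mm.
Rainfall = ε × PW = 0.33 × 27.6 = 9.1 mm.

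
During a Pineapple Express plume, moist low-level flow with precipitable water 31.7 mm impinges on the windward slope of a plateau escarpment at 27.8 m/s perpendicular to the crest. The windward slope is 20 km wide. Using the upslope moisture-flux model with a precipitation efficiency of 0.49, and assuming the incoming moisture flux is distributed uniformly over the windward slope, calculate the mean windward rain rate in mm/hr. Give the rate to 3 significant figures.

Incoming column moisture flux per unit ridge length: F = V × PW = 27.8 × 31.7 = 881.26 mm·m/s.
Spread over the 20 km slope with efficiency ε = 0.49: R = ε·F/W = 0.49 × 881.26 / 20000 m = 2.159e-02 mm/s.
R = 2.159e-02 × 3600 = 77.7 mm/hr.

R ≈ 77.7 mm/hr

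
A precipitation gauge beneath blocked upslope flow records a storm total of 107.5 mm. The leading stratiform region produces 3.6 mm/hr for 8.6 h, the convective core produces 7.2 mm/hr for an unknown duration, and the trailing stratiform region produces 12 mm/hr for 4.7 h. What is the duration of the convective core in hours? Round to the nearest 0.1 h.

Known phases: 3.6 × 8.6 + 12 × 4.7 = 30.96 + 56.4 = 87.36 mm.
Remaining depth = 107.5 − 87.36 = 20.14 mm.
Duration = 20.14 / 7.2 = 2.8 h.

duration ≈ 2.8 h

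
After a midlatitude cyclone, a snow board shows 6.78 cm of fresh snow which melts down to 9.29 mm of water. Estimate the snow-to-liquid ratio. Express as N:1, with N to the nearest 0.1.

ratio ≈ 7.3

Ratio = snow depth / SWE = 67.8 mm / 9.29 mm = 7.3, i.e. 7.3:1.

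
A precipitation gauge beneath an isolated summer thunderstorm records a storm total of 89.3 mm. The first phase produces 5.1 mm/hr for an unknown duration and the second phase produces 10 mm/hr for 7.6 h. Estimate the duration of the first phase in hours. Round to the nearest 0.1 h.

duration ≈ 2.6 h

Known phases: 10 × 7.6 = 76 mm.
Remaining depth = 89.3 − 76 = 13.3 mm.
Duration = 13.3 / 5.1 = 2.6 h.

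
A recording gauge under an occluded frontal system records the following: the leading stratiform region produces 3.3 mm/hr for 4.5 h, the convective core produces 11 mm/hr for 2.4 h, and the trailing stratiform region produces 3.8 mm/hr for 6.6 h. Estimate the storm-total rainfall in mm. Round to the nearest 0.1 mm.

Total = Σ Rᵢ Δtᵢ = 3.3 × 4.5 + 11 × 2.4 + 3.8 × 6.6
      = 14.85 + 26.4 + 25.08 = 66.3 mm.

total ≈ 66.3 mm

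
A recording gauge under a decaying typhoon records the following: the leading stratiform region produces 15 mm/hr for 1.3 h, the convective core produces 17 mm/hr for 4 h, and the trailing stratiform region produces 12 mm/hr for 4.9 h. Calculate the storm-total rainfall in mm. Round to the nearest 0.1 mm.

total ≈ 146.3 mm

Total = Σ Rᵢ Δtᵢ = 15 × 1.3 + 17 × 4 + 12 × 4.9
      = 19.5 + 68 + 58.8 = 146.3 mm.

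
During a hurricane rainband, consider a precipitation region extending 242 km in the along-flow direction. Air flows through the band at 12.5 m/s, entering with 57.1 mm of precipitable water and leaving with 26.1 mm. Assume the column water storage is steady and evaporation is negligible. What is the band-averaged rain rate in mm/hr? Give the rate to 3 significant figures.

R ≈ 5.76 mm/hr

Column moisture flux per unit crosswind length is F = V × PW.
Inflow: F_in = 12.5 × 57.1 = 713.75 mm·m/s
Outflow: F_out = 12.5 × 26.1 = 326.25 mm·m/s
Steady-state rate R = (F_in − F_out)/L = (713.75 − 326.25) / 242000 m = 1.601e-03 mm/s.
R = 1.601e-03 × 3600 = 5.76 mm/hr.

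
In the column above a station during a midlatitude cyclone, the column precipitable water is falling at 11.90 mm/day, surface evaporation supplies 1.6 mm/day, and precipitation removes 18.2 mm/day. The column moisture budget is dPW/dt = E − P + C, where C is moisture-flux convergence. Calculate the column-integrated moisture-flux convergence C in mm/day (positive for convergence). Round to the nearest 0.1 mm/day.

dPW/dt = -11.90 mm/day.
C = dPW/dt − E + P = (-11.90) − 1.6 + 18.2 = 4.7 mm/day.

C ≈ 4.7 mm/day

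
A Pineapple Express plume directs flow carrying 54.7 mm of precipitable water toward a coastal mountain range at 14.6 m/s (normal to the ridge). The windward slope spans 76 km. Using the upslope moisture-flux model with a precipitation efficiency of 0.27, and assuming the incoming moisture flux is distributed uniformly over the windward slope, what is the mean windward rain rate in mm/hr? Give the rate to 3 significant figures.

R ≈ 10.2 mm/hr

Incoming column moisture flux per unit ridge length: F = V × PW = 14.6 × 54.7 = 798.62 mm·m/s.
Spread over the 76 km slope with efficiency ε = 0.27: R = ε·F/W = 0.27 × 798.62 / 76000 m = 2.837e-03 mm/s.
R = 2.837e-03 × 3600 = 10.2 mm/hr.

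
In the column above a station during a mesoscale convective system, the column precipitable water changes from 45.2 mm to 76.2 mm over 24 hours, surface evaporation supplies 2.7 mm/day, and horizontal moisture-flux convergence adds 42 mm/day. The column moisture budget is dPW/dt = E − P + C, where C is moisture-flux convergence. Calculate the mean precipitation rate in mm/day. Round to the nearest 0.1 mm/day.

P ≈ 13.7 mm/day

dPW/dt = (76.2 − 45.2) mm / (24/24 day) = +31.000 mm/day.
P = E + C − dPW/dt = 2.7 + (42) − (+31.000) = 13.7 mm/day.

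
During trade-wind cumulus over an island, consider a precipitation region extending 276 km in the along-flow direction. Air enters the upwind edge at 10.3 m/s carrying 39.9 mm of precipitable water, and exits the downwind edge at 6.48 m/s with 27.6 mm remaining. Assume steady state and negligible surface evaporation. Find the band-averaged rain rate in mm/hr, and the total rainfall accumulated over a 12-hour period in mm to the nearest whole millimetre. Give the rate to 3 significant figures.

R ≈ 3.03 mm/hr; total ≈ 36 mm

Column moisture flux per unit crosswind length is F = V × PW.
Inflow: F_in = 10.3 × 39.9 = 410.97 mm·m/s
Outflow: F_out = 6.48 × 27.6 = 178.848 mm·m/s
Steady-state rate R = (F_in − F_out)/L = (410.97 − 178.848) / 276000 m = 8.410e-04 mm/s.
R = 8.410e-04 × 3600 = 3.03 mm/hr.
Over 12 h: total = 3.03 × 12 = 36.36 ≈ 36 mm.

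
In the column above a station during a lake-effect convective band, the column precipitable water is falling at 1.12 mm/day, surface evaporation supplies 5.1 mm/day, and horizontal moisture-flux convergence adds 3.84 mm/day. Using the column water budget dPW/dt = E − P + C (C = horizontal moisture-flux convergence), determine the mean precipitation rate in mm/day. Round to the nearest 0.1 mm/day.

P ≈ 10.1 mm/day

dPW/dt = -1.12 mm/day.
P = E + C − dPW/dt = 5.1 + (3.84) − (-1.12) = 10.1 mm/day.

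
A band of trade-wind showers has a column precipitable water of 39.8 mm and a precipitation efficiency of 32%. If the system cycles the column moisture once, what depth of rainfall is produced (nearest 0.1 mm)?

rainfall ≈ 12.7 mm

Rainfall = ε × PW = 0.32 × 39.8 = 12.7 mm.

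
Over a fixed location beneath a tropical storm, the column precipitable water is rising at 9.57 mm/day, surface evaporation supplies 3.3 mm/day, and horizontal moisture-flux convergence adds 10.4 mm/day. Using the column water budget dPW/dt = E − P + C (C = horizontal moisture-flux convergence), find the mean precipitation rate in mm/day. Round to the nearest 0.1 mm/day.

P ≈ 4.1 mm/day

dPW/dt = +9.57 mm/day.
P = E + C − dPW/dt = 3.3 + (10.4) − (+9.57) = 4.1 mm/day.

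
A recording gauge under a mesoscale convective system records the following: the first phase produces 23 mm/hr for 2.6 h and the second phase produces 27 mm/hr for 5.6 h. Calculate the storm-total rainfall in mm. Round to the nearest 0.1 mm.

Total = Σ Rᵢ Δtᵢ = 23 × 2.6 + 27 × 5.6
      = 59.8 + 151.2 = 211.0 mm.

total ≈ 211.0 mm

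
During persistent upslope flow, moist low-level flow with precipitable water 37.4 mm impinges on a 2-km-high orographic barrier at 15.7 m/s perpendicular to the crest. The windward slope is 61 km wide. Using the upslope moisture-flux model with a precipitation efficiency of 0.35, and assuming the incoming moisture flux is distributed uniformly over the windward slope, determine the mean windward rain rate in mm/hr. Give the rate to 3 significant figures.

R ≈ 12.1 mm/hr

Incoming column moisture flux per unit ridge length: F = V × PW = 15.7 × 37.4 = 587.18 mm·m/s.
Spread over the 61 km slope with efficiency ε = 0.35: R = ε·F/W = 0.35 × 587.18 / 61000 m = 3.369e-03 mm/s.
R = 3.369e-03 × 3600 = 12.1 mm/hr.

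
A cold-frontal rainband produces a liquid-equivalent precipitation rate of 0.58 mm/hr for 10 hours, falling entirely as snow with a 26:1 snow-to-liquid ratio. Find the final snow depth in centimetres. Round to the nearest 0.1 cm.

Liquid-equivalent depth = 0.58 × 10 = 5.8 mm.
Snow depth = 5.8 mm × 26 = 150.8 mm = 15.1 cm.

snow depth ≈ 15.1 cm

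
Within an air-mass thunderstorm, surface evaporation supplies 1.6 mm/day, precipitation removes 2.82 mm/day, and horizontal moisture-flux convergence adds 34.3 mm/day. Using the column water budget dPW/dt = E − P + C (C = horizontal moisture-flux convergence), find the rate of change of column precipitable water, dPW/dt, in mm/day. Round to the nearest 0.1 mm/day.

dPW/dt ≈ 33.1 mm/day

dPW/dt = E − P + C = 1.6 − 2.82 + (34.3) = 33.1 mm/day.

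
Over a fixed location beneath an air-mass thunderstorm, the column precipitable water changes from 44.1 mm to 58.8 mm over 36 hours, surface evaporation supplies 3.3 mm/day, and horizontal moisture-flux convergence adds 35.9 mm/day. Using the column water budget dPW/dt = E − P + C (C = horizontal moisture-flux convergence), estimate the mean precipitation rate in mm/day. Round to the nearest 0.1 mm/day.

P ≈ 29.4 mm/day

dPW/dt = (58.8 − 44.1) mm / (36/24 day) = +9.800 mm/day.
P = E + C − dPW/dt = 3.3 + (35.9) − (+9.800) = 29.4 mm/day.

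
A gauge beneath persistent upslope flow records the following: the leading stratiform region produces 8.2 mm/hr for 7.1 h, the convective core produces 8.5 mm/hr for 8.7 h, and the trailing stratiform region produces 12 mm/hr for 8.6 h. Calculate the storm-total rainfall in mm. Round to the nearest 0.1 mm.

Total = Σ Rᵢ Δtᵢ = 8.2 × 7.1 + 8.5 × 8.7 + 12 × 8.6
      = 58.22 + 73.95 + 103.2 = 235.4 mm.

total ≈ 235.4 mm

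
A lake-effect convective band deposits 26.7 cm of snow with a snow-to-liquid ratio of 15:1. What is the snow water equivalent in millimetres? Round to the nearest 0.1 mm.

SWE ≈ 17.8 mm

SWE = snow depth / ratio = 26.7 cm / 15 = 1.780 cm = 17.8 mm.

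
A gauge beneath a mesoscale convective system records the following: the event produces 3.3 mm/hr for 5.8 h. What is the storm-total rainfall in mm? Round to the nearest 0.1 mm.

total ≈ 19.1 mm

Total = Σ Rᵢ Δtᵢ = 3.3 × 5.8
      = 19.14 = 19.1 mm.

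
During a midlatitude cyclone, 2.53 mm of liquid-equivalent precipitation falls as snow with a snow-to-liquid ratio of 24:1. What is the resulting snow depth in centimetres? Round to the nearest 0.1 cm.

snow depth ≈ 6.1 cm

Snow depth = liquid × ratio = 2.53 mm × 24 = 60.72 mm = 6.1 cm.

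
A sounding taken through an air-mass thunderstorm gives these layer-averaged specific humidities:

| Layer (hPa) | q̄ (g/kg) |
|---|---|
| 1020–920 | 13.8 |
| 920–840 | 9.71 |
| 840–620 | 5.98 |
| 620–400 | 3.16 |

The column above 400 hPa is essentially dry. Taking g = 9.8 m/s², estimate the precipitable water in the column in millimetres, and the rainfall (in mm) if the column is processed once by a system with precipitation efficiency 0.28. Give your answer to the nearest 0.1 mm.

Precipitable water is the column-integrated vapour mass per unit area: PW = (1/g) Σ q̄ Δp, with q in kg/kg and Δp in Pa (1 kg/m² of water = 1 mm).
Layer 1020–920 hPa: Δp = 100 hPa = 10000 Pa, q̄ = 0.0138 kg/kg → 0.0138 × 10000 / 9.8 = 14.08 mm
Layer 920–840 hPa: Δp = 80 hPa = 8000 Pa, q̄ = 0.00971 kg/kg → 0.00971 × 8000 / 9.8 = 7.93 mm
Layer 840–620 hPa: Δp = 220 hPa = 22000 Pa, q̄ = 0.00598 kg/kg → 0.00598 × 22000 / 9.8 = 13.42 mm
Layer 620–400 hPa: Δp = 220 hPa = 22000 Pa, q̄ = 0.00316 kg/kg → 0.00316 × 22000 / 9.8 = 7.09 mm
PW = 14.08 + 7.93 + 13.42 + 7.09 = 42.52 ≈ 42.5 mm.
Rainfall = ε × PW = 0.28 × 42.5 = 11.9 mm.

PW ≈ 42.5 mm; rainfall ≈ 11.9 mm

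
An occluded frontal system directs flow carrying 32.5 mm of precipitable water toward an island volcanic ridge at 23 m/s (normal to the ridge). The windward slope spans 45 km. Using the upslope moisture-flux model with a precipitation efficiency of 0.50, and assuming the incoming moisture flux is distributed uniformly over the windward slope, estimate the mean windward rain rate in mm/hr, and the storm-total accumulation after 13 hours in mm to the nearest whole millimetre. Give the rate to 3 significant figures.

Incoming column moisture flux per unit ridge length: F = V × PW = 23 × 32.5 = 747.5 mm·m/s.
Spread over the 45 km slope with efficiency ε = 0.50: R = ε·F/W = 0.50 × 747.5 / 45000 m = 8.306e-03 mm/s.
R = 8.306e-03 × 3600 = 29.9 mm/hr.
Over 13 h: total = 29.9 × 13 = 388.7 ≈ 389 mm.

R ≈ 29.9 mm/hr; total ≈ 389 mm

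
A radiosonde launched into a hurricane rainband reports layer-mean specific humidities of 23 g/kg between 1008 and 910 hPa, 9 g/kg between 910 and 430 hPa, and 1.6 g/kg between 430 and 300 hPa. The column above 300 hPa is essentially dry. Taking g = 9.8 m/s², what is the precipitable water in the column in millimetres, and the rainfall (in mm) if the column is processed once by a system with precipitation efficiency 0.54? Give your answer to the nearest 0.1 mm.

Precipitable water is the column-integrated vapour mass per unit area: PW = (1/g) Σ q̄ Δp, with q in kg/kg and Δp in Pa (1 kg/m² of water = 1 mm).
Layer 1008–910 hPa: Δp = 98 hPa = 9800 Pa, q̄ = 0.023 kg/kg → 0.023 × 9800 / 9.8 = 23.00 mm
Layer 910–430 hPa: Δp = 480 hPa = 48000 Pa, q̄ = 0.009 kg/kg → 0.009 × 48000 / 9.8 = 44.08 mm
Layer 430–300 hPa: Δp = 130 hPa = 13000 Pa, q̄ = 0.0016 kg/kg → 0.0016 × 13000 / 9.8 = 2.12 mm
PW = 23.00 + 44.08 + 2.12 = 69.20 ≈ 69.2 mm.
Rainfall = ε × PW = 0.54 × 69.2 = 37.4 mm.

PW ≈ 69.2 mm; rainfall ≈ 37.4 mm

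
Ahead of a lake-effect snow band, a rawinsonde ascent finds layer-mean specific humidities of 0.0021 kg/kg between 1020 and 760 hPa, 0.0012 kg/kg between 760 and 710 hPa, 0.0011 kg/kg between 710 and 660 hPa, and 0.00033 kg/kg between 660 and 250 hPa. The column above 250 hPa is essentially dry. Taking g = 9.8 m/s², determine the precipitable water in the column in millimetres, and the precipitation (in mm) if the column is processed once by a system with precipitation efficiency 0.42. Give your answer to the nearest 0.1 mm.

PW ≈ 8.1 mm; precipitation ≈ 3.4 mm

Precipitable water is the column-integrated vapour mass per unit area: PW = (1/g) Σ q̄ Δp, with q in kg/kg and Δp in Pa (1 kg/m² of water = 1 mm).
Layer 1020–760 hPa: Δp = 260 hPa = 26000 Pa, q̄ = 0.0021 kg/kg → 0.0021 × 26000 / 9.8 = 5.57 mm
Layer 760–710 hPa: Δp = 50 hPa = 5000 Pa, q̄ = 0.0012 kg/kg → 0.0012 × 5000 / 9.8 = 0.61 mm
Layer 710–660 hPa: Δp = 50 hPa = 5000 Pa, q̄ = 0.0011 kg/kg → 0.0011 × 5000 / 9.8 = 0.56 mm
Layer 660–250 hPa: Δp = 410 hPa = 41000 Pa, q̄ = 0.00033 kg/kg → 0.00033 × 41000 / 9.8 = 1.38 mm
PW = 5.57 + 0.61 + 0.56 + 1.38 = 8.12 ≈ 8.1 mm.
Precipitation = ε × PW = 0.42 × 8.1 = 3.4 mm.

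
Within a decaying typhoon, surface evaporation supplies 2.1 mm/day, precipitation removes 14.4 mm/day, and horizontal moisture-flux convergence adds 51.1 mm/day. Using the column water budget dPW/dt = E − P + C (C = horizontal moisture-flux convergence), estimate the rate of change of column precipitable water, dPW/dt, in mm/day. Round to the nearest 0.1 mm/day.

dPW/dt = E − P + C = 2.1 − 14.4 + (51.1) = 38.8 mm/day.

dPW/dt ≈ 38.8 mm/day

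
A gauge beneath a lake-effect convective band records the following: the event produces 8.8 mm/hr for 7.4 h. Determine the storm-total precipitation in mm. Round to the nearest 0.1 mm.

Total = Σ Rᵢ Δtᵢ = 8.8 × 7.4
      = 65.12 = 65.1 mm.

total ≈ 65.1 mm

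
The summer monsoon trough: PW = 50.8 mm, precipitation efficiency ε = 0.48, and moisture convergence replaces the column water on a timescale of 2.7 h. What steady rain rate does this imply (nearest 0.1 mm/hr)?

R ≈ 9.0 mm/hr

Each overturning extracts ε × PW = 0.48 × 50.8 = 24.384 mm.
Rate = ε·PW / τ = 24.384 / 2.7 h = 9.0 mm/hr.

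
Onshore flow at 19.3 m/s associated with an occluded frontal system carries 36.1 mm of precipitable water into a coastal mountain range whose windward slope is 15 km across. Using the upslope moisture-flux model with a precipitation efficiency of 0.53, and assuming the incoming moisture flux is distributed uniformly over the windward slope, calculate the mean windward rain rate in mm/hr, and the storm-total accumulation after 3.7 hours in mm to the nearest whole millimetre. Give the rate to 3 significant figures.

R ≈ 88.6 mm/hr; total ≈ 328 mm

Incoming column moisture flux per unit ridge length: F = V × PW = 19.3 × 36.1 = 696.73 mm·m/s.
Spread over the 15 km slope with efficiency ε = 0.53: R = ε·F/W = 0.53 × 696.73 / 15000 m = 2.462e-02 mm/s.
R = 2.462e-02 × 3600 = 88.6 mm/hr.
Over 3.7 h: total = 88.6 × 3.7 = 327.82 ≈ 328 mm.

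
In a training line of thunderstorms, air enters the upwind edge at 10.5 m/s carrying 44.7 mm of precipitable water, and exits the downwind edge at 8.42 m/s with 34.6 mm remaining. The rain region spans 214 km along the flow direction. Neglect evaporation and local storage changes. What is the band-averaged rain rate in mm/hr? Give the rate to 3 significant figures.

R ≈ 2.99 mm/hr

Column moisture flux per unit crosswind length is F = V × PW.
Inflow: F_in = 10.5 × 44.7 = 469.35 mm·m/s
Outflow: F_out = 8.42 × 34.6 = 291.332 mm·m/s
Steady-state rate R = (F_in − F_out)/L = (469.35 − 291.332) / 214000 m = 8.319e-04 mm/s.
R = 8.319e-04 × 3600 = 2.99 mm/hr.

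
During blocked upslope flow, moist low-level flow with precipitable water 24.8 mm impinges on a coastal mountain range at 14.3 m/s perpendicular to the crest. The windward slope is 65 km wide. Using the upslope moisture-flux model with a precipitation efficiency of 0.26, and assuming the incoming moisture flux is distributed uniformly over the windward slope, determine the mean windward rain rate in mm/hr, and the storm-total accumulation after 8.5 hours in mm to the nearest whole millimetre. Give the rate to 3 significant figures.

R ≈ 5.11 mm/hr; total ≈ 43 mm

Incoming column moisture flux per unit ridge length: F = V × PW = 14.3 × 24.8 = 354.64 mm·m/s.
Spread over the 65 km slope with efficiency ε = 0.26: R = ε·F/W = 0.26 × 354.64 / 65000 m = 1.419e-03 mm/s.
R = 1.419e-03 × 3600 = 5.11 mm/hr.
Over 8.5 h: total = 5.11 × 8.5 = 43.435 ≈ 43 mm.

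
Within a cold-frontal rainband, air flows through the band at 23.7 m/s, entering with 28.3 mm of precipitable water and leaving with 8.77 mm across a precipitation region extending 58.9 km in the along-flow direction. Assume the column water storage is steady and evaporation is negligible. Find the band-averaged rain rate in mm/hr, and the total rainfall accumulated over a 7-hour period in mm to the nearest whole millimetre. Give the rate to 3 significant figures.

R ≈ 28.3 mm/hr; total ≈ 198 mm

Column moisture flux per unit crosswind length is F = V × PW.
Inflow: F_in = 23.7 × 28.3 = 670.71 mm·m/s
Outflow: F_out = 23.7 × 8.77 = 207.849 mm·m/s
Steady-state rate R = (F_in − F_out)/L = (670.71 − 207.849) / 58900 m = 7.858e-03 mm/s.
R = 7.858e-03 × 3600 = 28.3 mm/hr.
Over 7 h: total = 28.3 × 7 = 198.1 ≈ 198 mm.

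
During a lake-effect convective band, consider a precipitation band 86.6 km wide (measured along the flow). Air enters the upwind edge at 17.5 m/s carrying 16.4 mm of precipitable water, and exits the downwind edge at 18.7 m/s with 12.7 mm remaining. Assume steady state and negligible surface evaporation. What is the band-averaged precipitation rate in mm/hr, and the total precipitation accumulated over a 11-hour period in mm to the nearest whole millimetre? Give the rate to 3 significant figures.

Column moisture flux per unit crosswind length is F = V × PW.
Inflow: F_in = 17.5 × 16.4 = 287 mm·m/s
Outflow: F_out = 18.7 × 12.7 = 237.49 mm·m/s
Steady-state rate R = (F_in − F_out)/L = (287 − 237.49) / 86600 m = 5.717e-04 mm/s.
R = 5.717e-04 × 3600 = 2.06 mm/hr.
Over 11 h: total = 2.06 × 11 = 22.66 ≈ 23 mm.

R ≈ 2.06 mm/hr; total ≈ 23 mm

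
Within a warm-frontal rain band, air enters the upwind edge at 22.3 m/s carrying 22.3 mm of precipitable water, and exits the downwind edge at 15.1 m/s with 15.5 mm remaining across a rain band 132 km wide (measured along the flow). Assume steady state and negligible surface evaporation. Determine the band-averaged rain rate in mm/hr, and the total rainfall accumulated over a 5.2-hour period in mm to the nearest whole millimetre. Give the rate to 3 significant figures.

R ≈ 7.18 mm/hr; total ≈ 37 mm

Column moisture flux per unit crosswind length is F = V × PW.
Inflow: F_in = 22.3 × 22.3 = 497.29 mm·m/s
Outflow: F_out = 15.1 × 15.5 = 234.05 mm·m/s
Steady-state rate R = (F_in − F_out)/L = (497.29 − 234.05) / 132000 m = 1.994e-03 mm/s.
R = 1.994e-03 × 3600 = 7.18 mm/hr.
Over 5.2 h: total = 7.18 × 5.2 = 37.336 ≈ 37 mm.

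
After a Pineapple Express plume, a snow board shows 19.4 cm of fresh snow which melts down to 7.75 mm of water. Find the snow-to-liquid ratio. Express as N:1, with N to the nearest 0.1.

Ratio = snow depth / SWE = 194 mm / 7.75 mm = 25.0, i.e. 25.0:1.

ratio ≈ 25.0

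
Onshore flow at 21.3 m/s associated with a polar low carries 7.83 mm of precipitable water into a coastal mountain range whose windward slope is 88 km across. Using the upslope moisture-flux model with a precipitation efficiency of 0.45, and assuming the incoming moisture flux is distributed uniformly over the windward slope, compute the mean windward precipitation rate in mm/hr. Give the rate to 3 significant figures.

R ≈ 3.07 mm/hr

Incoming column moisture flux per unit ridge length: F = V × PW = 21.3 × 7.83 = 166.779 mm·m/s.
Spread over the 88 km slope with efficiency ε = 0.45: R = ε·F/W = 0.45 × 166.779 / 88000 m = 8.528e-04 mm/s.
R = 8.528e-04 × 3600 = 3.07 mm/hr.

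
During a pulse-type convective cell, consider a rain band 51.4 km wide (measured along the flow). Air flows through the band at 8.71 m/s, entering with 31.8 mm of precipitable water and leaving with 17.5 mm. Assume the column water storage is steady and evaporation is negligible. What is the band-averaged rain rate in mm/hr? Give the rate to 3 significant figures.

Column moisture flux per unit crosswind length is F = V × PW.
Inflow: F_in = 8.71 × 31.8 = 276.978 mm·m/s
Outflow: F_out = 8.71 × 17.5 = 152.425 mm·m/s
Steady-state rate R = (F_in − F_out)/L = (276.978 − 152.425) / 51400 m = 2.423e-03 mm/s.
R = 2.423e-03 × 3600 = 8.72 mm/hr.

R ≈ 8.72 mm/hr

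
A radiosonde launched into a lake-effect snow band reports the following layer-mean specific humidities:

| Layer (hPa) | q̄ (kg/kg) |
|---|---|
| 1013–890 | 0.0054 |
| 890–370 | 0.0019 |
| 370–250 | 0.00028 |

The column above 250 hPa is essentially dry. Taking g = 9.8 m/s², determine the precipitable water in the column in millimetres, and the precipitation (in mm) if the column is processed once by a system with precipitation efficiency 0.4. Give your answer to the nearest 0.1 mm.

Precipitable water is the column-integrated vapour mass per unit area: PW = (1/g) Σ q̄ Δp, with q in kg/kg and Δp in Pa (1 kg/m² of water = 1 mm).
Layer 1013–890 hPa: Δp = 123 hPa = 12300 Pa, q̄ = 0.0054 kg/kg → 0.0054 × 12300 / 9.8 = 6.78 mm
Layer 890–370 hPa: Δp = 520 hPa = 52000 Pa, q̄ = 0.0019 kg/kg → 0.0019 × 52000 / 9.8 = 10.08 mm
Layer 370–250 hPa: Δp = 120 hPa = 12000 Pa, q̄ = 0.00028 kg/kg → 0.00028 × 12000 / 9.8 = 0.34 mm
PW = 6.78 + 10.08 + 0.34 = 17.20 ≈ 17.2 mm.
Precipitation = ε × PW = 0.4 × 17.2 = 6.9 mm.

PW ≈ 17.2 mm; precipitation ≈ 6.9 mm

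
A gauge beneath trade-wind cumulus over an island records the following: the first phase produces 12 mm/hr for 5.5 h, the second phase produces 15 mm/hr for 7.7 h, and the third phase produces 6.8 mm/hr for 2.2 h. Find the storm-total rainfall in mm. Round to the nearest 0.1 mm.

total ≈ 196.5 mm

Total = Σ Rᵢ Δtᵢ = 12 × 5.5 + 15 × 7.7 + 6.8 × 2.2
      = 66 + 115.5 + 14.96 = 196.5 mm.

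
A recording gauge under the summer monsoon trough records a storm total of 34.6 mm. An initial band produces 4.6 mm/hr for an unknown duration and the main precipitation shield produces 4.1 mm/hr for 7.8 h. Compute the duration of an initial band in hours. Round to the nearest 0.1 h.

duration ≈ 0.6 h

Known phases: 4.1 × 7.8 = 31.98 mm.
Remaining depth = 34.6 − 31.98 = 2.62 mm.
Duration = 2.62 / 4.6 = 0.6 h.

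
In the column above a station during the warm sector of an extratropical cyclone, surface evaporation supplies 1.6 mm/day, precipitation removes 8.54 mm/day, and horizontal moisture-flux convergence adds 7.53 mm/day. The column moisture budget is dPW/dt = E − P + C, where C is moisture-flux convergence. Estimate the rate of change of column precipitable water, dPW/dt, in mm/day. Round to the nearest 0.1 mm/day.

dPW/dt = E − P + C = 1.6 − 8.54 + (7.53) = 0.6 mm/day.

dPW/dt ≈ 0.6 mm/day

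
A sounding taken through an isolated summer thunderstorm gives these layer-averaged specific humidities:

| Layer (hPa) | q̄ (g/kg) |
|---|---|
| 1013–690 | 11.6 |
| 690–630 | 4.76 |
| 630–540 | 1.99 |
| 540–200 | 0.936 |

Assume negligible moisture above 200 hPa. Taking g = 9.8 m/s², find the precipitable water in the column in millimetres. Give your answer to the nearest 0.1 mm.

Precipitable water is the column-integrated vapour mass per unit area: PW = (1/g) Σ q̄ Δp, with q in kg/kg and Δp in Pa (1 kg/m² of water = 1 mm).
Layer 1013–690 hPa: Δp = 323 hPa = 32300 Pa, q̄ = 0.0116 kg/kg → 0.0116 × 32300 / 9.8 = 38.23 mm
Layer 690–630 hPa: Δp = 60 hPa = 6000 Pa, q̄ = 0.00476 kg/kg → 0.00476 × 6000 / 9.8 = 2.91 mm
Layer 630–540 hPa: Δp = 90 hPa = 9000 Pa, q̄ = 0.00199 kg/kg → 0.00199 × 9000 / 9.8 = 1.83 mm
Layer 540–200 hPa: Δp = 340 hPa = 34000 Pa, q̄ = 0.000936 kg/kg → 0.000936 × 34000 / 9.8 = 3.25 mm
PW = 38.23 + 2.91 + 1.83 + 3.25 = 46.22 ≈ 46.2 mm.

PW ≈ 46.2 mm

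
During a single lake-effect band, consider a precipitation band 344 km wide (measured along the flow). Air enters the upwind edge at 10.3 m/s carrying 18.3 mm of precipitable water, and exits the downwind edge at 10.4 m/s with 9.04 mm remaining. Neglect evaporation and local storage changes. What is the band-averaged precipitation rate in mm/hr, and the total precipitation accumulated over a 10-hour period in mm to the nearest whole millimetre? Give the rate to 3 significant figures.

Column moisture flux per unit crosswind length is F = V × PW.
Inflow: F_in = 10.3 × 18.3 = 188.49 mm·m/s
Outflow: F_out = 10.4 × 9.04 = 94.016 mm·m/s
Steady-state rate R = (F_in − F_out)/L = (188.49 − 94.016) / 344000 m = 2.746e-04 mm/s.
R = 2.746e-04 × 3600 = 0.989 mm/hr.
Over 10 h: total = 0.989 × 10 = 9.89 ≈ 10 mm.

R ≈ 0.989 mm/hr; total ≈ 10 mm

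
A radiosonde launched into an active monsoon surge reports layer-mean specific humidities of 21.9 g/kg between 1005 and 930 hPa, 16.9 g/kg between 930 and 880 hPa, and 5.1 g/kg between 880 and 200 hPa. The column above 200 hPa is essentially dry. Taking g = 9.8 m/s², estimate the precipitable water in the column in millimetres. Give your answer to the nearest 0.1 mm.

PW ≈ 60.8 mm

Precipitable water is the column-integrated vapour mass per unit area: PW = (1/g) Σ q̄ Δp, with q in kg/kg and Δp in Pa (1 kg/m² of water = 1 mm).
Layer 1005–930 hPa: Δp = 75 hPa = 7500 Pa, q̄ = 0.0219 kg/kg → 0.0219 × 7500 / 9.8 = 16.76 mm
Layer 930–880 hPa: Δp = 50 hPa = 5000 Pa, q̄ = 0.0169 kg/kg → 0.0169 × 5000 / 9.8 = 8.62 mm
Layer 880–200 hPa: Δp = 680 hPa = 68000 Pa, q̄ = 0.0051 kg/kg → 0.0051 × 68000 / 9.8 = 35.39 mm
PW = 16.76 + 8.62 + 35.39 = 60.77 ≈ 60.8 mm.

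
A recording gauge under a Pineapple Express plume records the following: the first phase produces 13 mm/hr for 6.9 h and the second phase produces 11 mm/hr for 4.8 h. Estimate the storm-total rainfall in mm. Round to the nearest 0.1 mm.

Total = Σ Rᵢ Δtᵢ = 13 × 6.9 + 11 × 4.8
      = 89.7 + 52.8 = 142.5 mm.

total ≈ 142.5 mm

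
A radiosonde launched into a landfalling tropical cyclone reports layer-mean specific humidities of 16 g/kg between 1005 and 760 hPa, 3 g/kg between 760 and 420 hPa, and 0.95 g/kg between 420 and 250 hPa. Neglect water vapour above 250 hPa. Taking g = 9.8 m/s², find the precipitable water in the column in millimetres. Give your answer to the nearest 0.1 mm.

PW ≈ 52.1 mm

Precipitable water is the column-integrated vapour mass per unit area: PW = (1/g) Σ q̄ Δp, with q in kg/kg and Δp in Pa (1 kg/m² of water = 1 mm).
Layer 1005–760 hPa: Δp = 245 hPa = 24500 Pa, q̄ = 0.016 kg/kg → 0.016 × 24500 / 9.8 = 40.00 mm
Layer 760–420 hPa: Δp = 340 hPa = 34000 Pa, q̄ = 0.003 kg/kg → 0.003 × 34000 / 9.8 = 10.41 mm
Layer 420–250 hPa: Δp = 170 hPa = 17000 Pa, q̄ = 0.00095 kg/kg → 0.00095 × 17000 / 9.8 = 1.65 mm
PW = 40.00 + 10.41 + 1.65 = 52.06 ≈ 52.1 mm.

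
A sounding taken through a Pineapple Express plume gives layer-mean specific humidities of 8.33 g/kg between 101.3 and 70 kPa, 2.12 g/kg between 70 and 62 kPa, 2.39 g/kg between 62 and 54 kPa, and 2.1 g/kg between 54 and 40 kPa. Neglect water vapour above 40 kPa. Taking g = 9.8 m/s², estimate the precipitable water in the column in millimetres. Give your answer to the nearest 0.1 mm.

PW ≈ 33.3 mm

Precipitable water is the column-integrated vapour mass per unit area: PW = (1/g) Σ q̄ Δp, with q in kg/kg and Δp in Pa (1 kg/m² of water = 1 mm).
Layer 101.3–70 kPa: Δp = 313 hPa = 31300 Pa, q̄ = 0.00833 kg/kg → 0.00833 × 31300 / 9.8 = 26.61 mm
Layer 70–62 kPa: Δp = 80 hPa = 8000 Pa, q̄ = 0.00212 kg/kg → 0.00212 × 8000 / 9.8 = 1.73 mm
Layer 62–54 kPa: Δp = 80 hPa = 8000 Pa, q̄ = 0.00239 kg/kg → 0.00239 × 8000 / 9.8 = 1.95 mm
Layer 54–40 kPa: Δp = 140 hPa = 14000 Pa, q̄ = 0.0021 kg/kg → 0.0021 × 14000 / 9.8 = 3.00 mm
PW = 26.61 + 1.73 + 1.95 + 3.00 = 33.29 ≈ 33.3 mm.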